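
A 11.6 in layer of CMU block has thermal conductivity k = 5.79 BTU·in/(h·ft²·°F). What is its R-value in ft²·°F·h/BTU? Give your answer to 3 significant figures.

R = L/k = 11.6/5.79 = 2.003 ft²·°F·h/BTU

2.00 ft²·°F·h/BTU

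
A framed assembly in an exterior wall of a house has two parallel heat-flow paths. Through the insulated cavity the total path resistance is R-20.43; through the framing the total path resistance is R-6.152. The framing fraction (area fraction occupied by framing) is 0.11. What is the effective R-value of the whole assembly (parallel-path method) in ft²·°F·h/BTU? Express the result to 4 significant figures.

U_eff = 0.89/20.43 + 0.11/6.152 = 0.043563 + 0.01788 = 0.061444
R_eff = 1/U_eff = 16.275 ft²·°F·h/BTU

16.28 ft²·°F·h/BTU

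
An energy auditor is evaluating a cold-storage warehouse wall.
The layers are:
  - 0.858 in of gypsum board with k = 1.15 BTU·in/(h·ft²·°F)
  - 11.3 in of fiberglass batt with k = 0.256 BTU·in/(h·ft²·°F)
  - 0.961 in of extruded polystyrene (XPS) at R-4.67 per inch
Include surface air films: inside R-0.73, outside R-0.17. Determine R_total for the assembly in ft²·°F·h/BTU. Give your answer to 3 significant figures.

50.3 ft²·°F·h/BTU

0.858/1.15 = 0.7461
11.3/0.256 = 44.14
0.961 × 4.67 = 4.488
R_total = 0.73 + 0.7461 + 44.14 + 4.488 + 0.17 = 50.27 ft²·°F·h/BTU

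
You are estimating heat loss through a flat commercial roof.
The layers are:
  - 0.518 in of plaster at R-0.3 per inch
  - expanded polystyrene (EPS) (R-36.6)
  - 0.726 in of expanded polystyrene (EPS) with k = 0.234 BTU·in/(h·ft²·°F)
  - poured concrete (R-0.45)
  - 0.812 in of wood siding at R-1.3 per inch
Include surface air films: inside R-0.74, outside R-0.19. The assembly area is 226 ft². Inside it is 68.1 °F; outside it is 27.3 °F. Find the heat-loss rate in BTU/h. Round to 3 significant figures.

218 BTU/h

0.518 × 0.3 = 0.1554
0.726/0.234 = 3.103
0.812 × 1.3 = 1.056
R_total = 0.74 + 0.1554 + 36.6 + 3.103 + 0.45 + 1.056 + 0.19 = 42.29 ft²·°F·h/BTU
Q = A·ΔT/R = 226 × (68.1 − 27.3) / 42.29 = 218 BTU/h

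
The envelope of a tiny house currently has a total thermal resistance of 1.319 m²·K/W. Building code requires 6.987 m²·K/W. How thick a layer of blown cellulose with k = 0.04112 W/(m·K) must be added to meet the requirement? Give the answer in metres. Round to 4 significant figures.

0.2331 m

ΔR = 6.987 − 1.319 = 5.668 m²·K/W
L = ΔR × k = 5.668 × 0.04112 = 0.23307 m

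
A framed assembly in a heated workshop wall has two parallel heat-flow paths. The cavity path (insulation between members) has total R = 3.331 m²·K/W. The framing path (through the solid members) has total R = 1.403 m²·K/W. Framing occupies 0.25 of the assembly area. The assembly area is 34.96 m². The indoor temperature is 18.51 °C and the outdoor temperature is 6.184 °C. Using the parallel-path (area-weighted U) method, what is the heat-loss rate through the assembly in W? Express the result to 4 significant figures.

173.8 W

U_eff = 0.75/3.331 + 0.25/1.403 = 0.22516 + 0.17819 = 0.40335
R_eff = 1/U_eff = 2.4793 m²·K/W
Q = 34.96 × (18.51 − 6.184) / 2.4793 = 173.81 W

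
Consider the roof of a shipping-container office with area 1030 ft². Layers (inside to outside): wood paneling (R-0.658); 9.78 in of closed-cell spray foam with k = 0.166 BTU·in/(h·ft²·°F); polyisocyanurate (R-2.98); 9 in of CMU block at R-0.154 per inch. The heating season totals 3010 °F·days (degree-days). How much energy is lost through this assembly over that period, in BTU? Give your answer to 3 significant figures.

1160000 BTU

9.78/0.166 = 58.92
9 × 0.154 = 1.386
R_total = 0.658 + 58.92 + 2.98 + 1.386 = 63.94 ft²·°F·h/BTU
E = A × HDD × 24 / R = 1030 × 3010 × 24 / 63.94 = 1164000 BTU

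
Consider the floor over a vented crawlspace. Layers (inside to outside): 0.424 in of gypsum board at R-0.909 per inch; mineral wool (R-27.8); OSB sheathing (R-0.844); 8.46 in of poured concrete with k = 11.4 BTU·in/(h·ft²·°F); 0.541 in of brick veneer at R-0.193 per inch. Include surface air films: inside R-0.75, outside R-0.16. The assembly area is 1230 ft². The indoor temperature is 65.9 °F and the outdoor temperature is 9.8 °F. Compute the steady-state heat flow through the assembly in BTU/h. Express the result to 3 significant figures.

0.424 × 0.909 = 0.3854
8.46/11.4 = 0.7421
0.541 × 0.193 = 0.1044
R_total = 0.75 + 0.3854 + 27.8 + 0.844 + 0.7421 + 0.1044 + 0.16 = 30.79 ft²·°F·h/BTU
Q = A·ΔT/R = 1230 × (65.9 − 9.8) / 30.79 = 2241 BTU/h

2240 BTU/h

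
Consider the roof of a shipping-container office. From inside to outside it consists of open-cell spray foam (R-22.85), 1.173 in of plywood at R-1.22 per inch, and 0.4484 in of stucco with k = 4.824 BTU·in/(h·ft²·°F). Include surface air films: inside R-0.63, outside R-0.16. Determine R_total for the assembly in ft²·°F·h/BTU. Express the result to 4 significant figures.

1.173 × 1.22 = 1.4311
0.4484/4.824 = 0.092952
R_total = 0.63 + 22.85 + 1.4311 + 0.092952 + 0.16 = 25.164 ft²·°F·h/BTU

25.16 ft²·°F·h/BTU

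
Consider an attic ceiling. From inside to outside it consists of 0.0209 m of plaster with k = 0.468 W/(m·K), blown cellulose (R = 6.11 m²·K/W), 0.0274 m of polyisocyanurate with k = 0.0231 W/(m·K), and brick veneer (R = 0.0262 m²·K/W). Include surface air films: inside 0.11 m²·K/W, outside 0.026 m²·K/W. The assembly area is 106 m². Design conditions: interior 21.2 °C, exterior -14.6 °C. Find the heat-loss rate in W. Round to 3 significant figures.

0.0209/0.468 = 0.04466
0.0274/0.0231 = 1.186
R_total = 0.11 + 0.04466 + 6.11 + 1.186 + 0.0262 + 0.026 = 7.503 m²·K/W
Q = A·ΔT/R = 106 × (21.2 − (-14.6)) / 7.503 = 505.8 W

506 W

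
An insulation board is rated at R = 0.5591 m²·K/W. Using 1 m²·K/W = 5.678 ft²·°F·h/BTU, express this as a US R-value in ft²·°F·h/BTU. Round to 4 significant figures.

3.175 ft²·°F·h/BTU

R_US = 0.5591 × 5.678 = 3.1746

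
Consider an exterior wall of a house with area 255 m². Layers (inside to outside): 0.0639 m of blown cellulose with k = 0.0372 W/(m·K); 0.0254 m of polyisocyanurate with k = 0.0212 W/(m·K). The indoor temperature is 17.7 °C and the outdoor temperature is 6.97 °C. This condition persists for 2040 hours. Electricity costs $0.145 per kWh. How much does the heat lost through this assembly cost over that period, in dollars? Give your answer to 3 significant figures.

0.0639/0.0372 = 1.718
0.0254/0.0212 = 1.198
R_total = 1.718 + 1.198 = 2.916 m²·K/W
Q = 255 × (17.7 − 6.97) / 2.916 = 938.4 W
E = 938.4 W × 2040 h / 1000 = 1914 kWh
Cost = 1914 × 0.145 = $277.6

278 dollars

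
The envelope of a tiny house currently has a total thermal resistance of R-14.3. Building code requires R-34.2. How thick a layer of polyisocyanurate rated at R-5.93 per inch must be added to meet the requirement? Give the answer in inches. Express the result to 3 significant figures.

3.36 in

ΔR = 34.2 − 14.3 = 19.9 ft²·°F·h/BTU
L = ΔR / (R/in) = 19.9/5.93 = 3.356 in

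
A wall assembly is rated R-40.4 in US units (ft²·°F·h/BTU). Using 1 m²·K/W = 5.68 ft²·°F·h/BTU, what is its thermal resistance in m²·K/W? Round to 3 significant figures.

R_SI = 40.4/5.68 = 7.113

7.11 m²·K/W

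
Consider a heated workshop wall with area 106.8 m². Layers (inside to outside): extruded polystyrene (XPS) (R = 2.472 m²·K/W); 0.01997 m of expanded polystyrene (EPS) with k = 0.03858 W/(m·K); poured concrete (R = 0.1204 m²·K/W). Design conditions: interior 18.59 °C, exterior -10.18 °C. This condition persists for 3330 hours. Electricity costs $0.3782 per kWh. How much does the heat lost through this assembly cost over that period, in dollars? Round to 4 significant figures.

1244 dollars

0.01997/0.03858 = 0.51763
R_total = 2.472 + 0.51763 + 0.1204 = 3.11 m²·K/W
Q = 106.8 × (18.59 − (-10.18)) / 3.11 = 987.98 W
E = 987.98 W × 3330 h / 1000 = 3290 kWh
Cost = 3290 × 0.3782 = $1244.3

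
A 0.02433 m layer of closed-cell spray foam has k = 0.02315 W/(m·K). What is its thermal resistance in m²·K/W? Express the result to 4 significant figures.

R = L/k = 0.02433/0.02315 = 1.051 m²·K/W

1.051 m²·K/W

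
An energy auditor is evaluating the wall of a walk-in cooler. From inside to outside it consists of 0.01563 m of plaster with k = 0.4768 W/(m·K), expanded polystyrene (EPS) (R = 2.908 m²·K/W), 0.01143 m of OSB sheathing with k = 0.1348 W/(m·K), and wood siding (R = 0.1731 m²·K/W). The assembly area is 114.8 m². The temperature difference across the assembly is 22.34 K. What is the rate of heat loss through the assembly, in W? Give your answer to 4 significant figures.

801.8 W

0.01563/0.4768 = 0.032781
0.01143/0.1348 = 0.084792
R_total = 0.032781 + 2.908 + 0.084792 + 0.1731 = 3.1987 m²·K/W
Q = A·ΔT/R = 114.8 × 22.34 / 3.1987 = 801.78 W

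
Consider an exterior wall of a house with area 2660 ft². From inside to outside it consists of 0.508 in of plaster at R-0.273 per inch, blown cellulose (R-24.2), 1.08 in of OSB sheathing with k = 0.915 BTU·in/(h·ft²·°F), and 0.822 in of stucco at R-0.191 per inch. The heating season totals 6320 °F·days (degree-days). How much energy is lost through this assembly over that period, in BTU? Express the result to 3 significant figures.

15700000 BTU

0.508 × 0.273 = 0.1387
1.08/0.915 = 1.18
0.822 × 0.191 = 0.157
R_total = 0.1387 + 24.2 + 1.18 + 0.157 = 25.68 ft²·°F·h/BTU
E = A × HDD × 24 / R = 2660 × 6320 × 24 / 25.68 = 15710000 BTU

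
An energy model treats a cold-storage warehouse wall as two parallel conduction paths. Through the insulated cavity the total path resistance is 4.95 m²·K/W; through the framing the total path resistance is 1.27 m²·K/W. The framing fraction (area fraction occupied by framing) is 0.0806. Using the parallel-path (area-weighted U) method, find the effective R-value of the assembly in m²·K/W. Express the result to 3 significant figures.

4.01 m²·K/W

U_eff = 0.9194/4.95 + 0.0806/1.27 = 0.1857 + 0.06346 = 0.2492
R_eff = 1/U_eff = 4.013 m²·K/W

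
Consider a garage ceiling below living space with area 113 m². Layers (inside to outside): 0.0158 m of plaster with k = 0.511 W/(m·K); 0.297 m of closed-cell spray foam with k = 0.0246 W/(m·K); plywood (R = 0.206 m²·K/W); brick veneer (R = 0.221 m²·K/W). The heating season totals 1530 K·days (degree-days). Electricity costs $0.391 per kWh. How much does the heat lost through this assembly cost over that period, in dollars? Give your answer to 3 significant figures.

0.0158/0.511 = 0.03092
0.297/0.0246 = 12.07
R_total = 0.03092 + 12.07 + 0.206 + 0.221 = 12.53 m²·K/W
E = A × HDD × 24 / R / 1000 = 113 × 1530 × 24 / 12.53 / 1000 = 331.1 kWh
Cost = 331.1 × 0.391 = $129.5

129 dollars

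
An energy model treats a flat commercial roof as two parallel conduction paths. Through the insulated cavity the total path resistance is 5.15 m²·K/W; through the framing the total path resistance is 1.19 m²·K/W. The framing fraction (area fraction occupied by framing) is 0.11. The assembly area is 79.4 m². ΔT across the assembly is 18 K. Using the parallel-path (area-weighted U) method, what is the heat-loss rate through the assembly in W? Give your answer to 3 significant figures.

U_eff = 0.89/5.15 + 0.11/1.19 = 0.1728 + 0.09244 = 0.2653
R_eff = 1/U_eff = 3.77 m²·K/W
Q = 79.4 × 18 / 3.77 = 379.1 W

379 W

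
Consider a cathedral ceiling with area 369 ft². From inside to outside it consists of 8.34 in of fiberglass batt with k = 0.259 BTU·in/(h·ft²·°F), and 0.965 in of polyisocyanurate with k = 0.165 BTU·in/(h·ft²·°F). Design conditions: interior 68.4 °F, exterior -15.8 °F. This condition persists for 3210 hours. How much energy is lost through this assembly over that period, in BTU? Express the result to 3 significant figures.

2620000 BTU

8.34/0.259 = 32.2
0.965/0.165 = 5.848
R_total = 32.2 + 5.848 = 38.05 ft²·°F·h/BTU
Q = 369 × (68.4 − (-15.8)) / 38.05 = 816.6 BTU/h
E = 816.6 × 3210 = 2621000 BTU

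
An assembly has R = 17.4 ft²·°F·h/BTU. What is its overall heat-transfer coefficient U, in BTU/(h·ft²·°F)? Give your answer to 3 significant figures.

U = 1/R = 1/17.4 = 0.05747

0.0575 BTU/(h·ft²·°F)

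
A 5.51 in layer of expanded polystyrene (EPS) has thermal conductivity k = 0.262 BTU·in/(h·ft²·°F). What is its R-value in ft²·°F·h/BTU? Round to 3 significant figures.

21.0 ft²·°F·h/BTU

R = L/k = 5.51/0.262 = 21.03 ft²·°F·h/BTU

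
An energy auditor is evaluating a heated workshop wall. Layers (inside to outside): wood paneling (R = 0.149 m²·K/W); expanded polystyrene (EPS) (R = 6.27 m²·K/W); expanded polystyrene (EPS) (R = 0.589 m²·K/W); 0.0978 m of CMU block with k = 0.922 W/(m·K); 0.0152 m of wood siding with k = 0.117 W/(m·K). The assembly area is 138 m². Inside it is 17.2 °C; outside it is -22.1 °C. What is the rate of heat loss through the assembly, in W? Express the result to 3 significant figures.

749 W

0.0978/0.922 = 0.1061
0.0152/0.117 = 0.1299
R_total = 0.149 + 6.27 + 0.589 + 0.1061 + 0.1299 = 7.244 m²·K/W
Q = A·ΔT/R = 138 × (17.2 − (-22.1)) / 7.244 = 748.7 W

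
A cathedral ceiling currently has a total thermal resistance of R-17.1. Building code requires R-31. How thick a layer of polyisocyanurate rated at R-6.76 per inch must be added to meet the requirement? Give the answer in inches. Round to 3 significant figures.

ΔR = 31 − 17.1 = 13.9 ft²·°F·h/BTU
L = ΔR / (R/in) = 13.9/6.76 = 2.056 in

2.06 in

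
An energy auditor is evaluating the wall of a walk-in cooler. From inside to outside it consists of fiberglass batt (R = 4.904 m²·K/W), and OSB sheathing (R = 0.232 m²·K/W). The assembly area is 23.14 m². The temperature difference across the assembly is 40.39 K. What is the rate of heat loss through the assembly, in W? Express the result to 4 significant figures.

182.0 W

R_total = 4.904 + 0.232 = 5.136 m²·K/W
Q = A·ΔT/R = 23.14 × 40.39 / 5.136 = 181.98 W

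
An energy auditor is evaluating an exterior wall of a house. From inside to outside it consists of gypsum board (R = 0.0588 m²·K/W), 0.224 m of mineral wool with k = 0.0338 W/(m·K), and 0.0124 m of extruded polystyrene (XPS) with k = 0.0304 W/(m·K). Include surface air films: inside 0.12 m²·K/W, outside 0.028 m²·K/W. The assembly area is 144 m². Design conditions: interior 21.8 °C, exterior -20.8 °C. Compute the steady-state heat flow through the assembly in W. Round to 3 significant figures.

0.224/0.0338 = 6.627
0.0124/0.0304 = 0.4079
R_total = 0.12 + 0.0588 + 6.627 + 0.4079 + 0.028 = 7.242 m²·K/W
Q = A·ΔT/R = 144 × (21.8 − (-20.8)) / 7.242 = 847.1 W

847 W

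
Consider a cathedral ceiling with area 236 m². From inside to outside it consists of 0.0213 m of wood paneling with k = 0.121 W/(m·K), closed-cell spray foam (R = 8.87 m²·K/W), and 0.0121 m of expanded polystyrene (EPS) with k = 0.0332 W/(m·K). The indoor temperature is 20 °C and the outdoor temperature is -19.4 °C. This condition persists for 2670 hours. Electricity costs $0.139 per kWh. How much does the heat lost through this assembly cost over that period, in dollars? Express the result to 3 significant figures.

367 dollars

0.0213/0.121 = 0.176
0.0121/0.0332 = 0.3645
R_total = 0.176 + 8.87 + 0.3645 = 9.41 m²·K/W
Q = 236 × (20 − (-19.4)) / 9.41 = 988.1 W
E = 988.1 W × 2670 h / 1000 = 2638 kWh
Cost = 2638 × 0.139 = $366.7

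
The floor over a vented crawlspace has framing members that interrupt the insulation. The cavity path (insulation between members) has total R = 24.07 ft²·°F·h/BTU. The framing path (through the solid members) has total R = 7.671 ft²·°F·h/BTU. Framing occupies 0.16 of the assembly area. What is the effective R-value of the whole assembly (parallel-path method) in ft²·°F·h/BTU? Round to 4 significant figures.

17.94 ft²·°F·h/BTU

U_eff = 0.84/24.07 + 0.16/7.671 = 0.034898 + 0.020858 = 0.055756
R_eff = 1/U_eff = 17.935 ft²·°F·h/BTU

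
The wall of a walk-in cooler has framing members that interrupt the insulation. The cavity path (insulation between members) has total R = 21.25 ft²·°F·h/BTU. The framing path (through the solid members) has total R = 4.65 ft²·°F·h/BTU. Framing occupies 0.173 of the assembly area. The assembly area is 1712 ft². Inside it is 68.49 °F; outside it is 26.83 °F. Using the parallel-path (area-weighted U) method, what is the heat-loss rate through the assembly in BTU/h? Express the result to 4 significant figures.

U_eff = 0.827/21.25 + 0.173/4.65 = 0.038918 + 0.037204 = 0.076122
R_eff = 1/U_eff = 13.137 ft²·°F·h/BTU
Q = 1712 × (68.49 − 26.83) / 13.137 = 5429.2 BTU/h

5429 BTU/h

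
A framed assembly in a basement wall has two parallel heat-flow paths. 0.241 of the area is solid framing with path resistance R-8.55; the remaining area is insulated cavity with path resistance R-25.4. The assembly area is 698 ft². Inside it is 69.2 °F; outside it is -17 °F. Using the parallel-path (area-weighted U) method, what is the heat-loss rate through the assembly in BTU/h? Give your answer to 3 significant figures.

U_eff = 0.759/25.4 + 0.241/8.55 = 0.02988 + 0.02819 = 0.05807
R_eff = 1/U_eff = 17.22 ft²·°F·h/BTU
Q = 698 × (69.2 − (-17)) / 17.22 = 3494 BTU/h

3490 BTU/h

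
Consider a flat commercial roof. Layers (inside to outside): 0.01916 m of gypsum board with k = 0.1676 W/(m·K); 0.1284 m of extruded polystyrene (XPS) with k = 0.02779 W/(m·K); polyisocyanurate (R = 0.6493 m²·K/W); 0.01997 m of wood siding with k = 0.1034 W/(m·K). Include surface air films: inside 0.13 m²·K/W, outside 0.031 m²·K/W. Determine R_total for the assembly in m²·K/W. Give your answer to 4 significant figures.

5.738 m²·K/W

0.01916/0.1676 = 0.11432
0.1284/0.02779 = 4.6204
0.01997/0.1034 = 0.19313
R_total = 0.13 + 0.11432 + 4.6204 + 0.6493 + 0.19313 + 0.031 = 5.7381 m²·K/W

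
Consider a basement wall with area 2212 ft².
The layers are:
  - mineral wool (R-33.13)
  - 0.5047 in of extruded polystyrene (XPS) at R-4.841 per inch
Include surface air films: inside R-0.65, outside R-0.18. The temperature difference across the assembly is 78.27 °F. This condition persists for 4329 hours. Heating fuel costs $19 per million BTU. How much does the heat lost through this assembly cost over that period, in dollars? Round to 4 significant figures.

391.2 dollars

0.5047 × 4.841 = 2.4433
R_total = 0.65 + 33.13 + 2.4433 + 0.18 = 36.403 ft²·°F·h/BTU
Q = 2212 × 78.27 / 36.403 = 4756 BTU/h
E = 4756 × 4329 = 20589000 BTU
Cost = 20589000/10⁶ × 19 = $391.18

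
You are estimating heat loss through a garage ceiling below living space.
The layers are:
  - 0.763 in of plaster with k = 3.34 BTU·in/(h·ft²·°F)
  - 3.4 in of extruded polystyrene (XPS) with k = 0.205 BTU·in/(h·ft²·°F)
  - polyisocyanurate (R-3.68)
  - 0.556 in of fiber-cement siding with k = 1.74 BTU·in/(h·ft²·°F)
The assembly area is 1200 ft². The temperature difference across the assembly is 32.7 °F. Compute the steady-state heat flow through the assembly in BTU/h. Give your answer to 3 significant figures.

0.763/3.34 = 0.2284
3.4/0.205 = 16.59
0.556/1.74 = 0.3195
R_total = 0.2284 + 16.59 + 3.68 + 0.3195 = 20.81 ft²·°F·h/BTU
Q = A·ΔT/R = 1200 × 32.7 / 20.81 = 1885 BTU/h

1890 BTU/h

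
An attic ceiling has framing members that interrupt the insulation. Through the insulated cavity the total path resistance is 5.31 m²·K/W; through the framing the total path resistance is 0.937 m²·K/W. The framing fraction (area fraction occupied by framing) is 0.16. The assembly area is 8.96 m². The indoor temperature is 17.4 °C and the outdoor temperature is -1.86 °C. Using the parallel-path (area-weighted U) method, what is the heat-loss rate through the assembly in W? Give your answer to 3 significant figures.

U_eff = 0.84/5.31 + 0.16/0.937 = 0.1582 + 0.1708 = 0.3289
R_eff = 1/U_eff = 3.04 m²·K/W
Q = 8.96 × (17.4 − (-1.86)) / 3.04 = 56.77 W

56.8 W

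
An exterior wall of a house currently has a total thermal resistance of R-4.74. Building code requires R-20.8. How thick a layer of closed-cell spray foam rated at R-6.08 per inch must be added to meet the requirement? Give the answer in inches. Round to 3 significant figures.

ΔR = 20.8 − 4.74 = 16.06 ft²·°F·h/BTU
L = ΔR / (R/in) = 16.06/6.08 = 2.641 in

2.64 in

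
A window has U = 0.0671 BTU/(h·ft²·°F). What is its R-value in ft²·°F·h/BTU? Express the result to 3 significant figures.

14.9 ft²·°F·h/BTU

R = 1/U = 1/0.0671 = 14.9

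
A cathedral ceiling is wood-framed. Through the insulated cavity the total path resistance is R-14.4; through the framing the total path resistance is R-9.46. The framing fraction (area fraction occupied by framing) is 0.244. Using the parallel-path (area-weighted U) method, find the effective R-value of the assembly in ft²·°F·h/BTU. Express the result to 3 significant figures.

U_eff = 0.756/14.4 + 0.244/9.46 = 0.0525 + 0.02579 = 0.07829
R_eff = 1/U_eff = 12.77 ft²·°F·h/BTU

12.8 ft²·°F·h/BTU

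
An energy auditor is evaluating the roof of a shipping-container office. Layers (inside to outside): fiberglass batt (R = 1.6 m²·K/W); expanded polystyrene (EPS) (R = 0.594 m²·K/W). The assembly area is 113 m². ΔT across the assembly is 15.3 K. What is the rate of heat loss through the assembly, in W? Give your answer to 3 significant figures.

788 W

R_total = 1.6 + 0.594 = 2.194 m²·K/W
Q = A·ΔT/R = 113 × 15.3 / 2.194 = 788 W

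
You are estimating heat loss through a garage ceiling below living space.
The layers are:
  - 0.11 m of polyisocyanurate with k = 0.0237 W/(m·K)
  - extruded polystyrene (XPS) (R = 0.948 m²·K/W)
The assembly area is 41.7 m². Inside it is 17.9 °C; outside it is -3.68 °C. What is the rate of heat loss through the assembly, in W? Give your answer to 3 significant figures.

161 W

0.11/0.0237 = 4.641
R_total = 4.641 + 0.948 = 5.589 m²·K/W
Q = A·ΔT/R = 41.7 × (17.9 − (-3.68)) / 5.589 = 161 W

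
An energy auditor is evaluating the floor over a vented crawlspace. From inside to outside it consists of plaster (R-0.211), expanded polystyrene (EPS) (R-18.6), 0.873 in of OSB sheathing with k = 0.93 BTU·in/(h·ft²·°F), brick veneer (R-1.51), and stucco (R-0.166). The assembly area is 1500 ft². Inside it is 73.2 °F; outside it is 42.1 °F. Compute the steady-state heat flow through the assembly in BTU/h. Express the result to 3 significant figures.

0.873/0.93 = 0.9387
R_total = 0.211 + 18.6 + 0.9387 + 1.51 + 0.166 = 21.43 ft²·°F·h/BTU
Q = A·ΔT/R = 1500 × (73.2 − 42.1) / 21.43 = 2177 BTU/h

2180 BTU/h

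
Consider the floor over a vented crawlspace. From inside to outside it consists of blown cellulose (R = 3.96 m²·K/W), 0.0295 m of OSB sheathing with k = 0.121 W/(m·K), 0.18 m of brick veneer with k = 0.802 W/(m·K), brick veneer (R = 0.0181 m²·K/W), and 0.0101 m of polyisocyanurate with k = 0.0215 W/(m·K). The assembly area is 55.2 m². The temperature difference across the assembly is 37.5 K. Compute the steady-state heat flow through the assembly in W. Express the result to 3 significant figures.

0.0295/0.121 = 0.2438
0.18/0.802 = 0.2244
0.0101/0.0215 = 0.4698
R_total = 3.96 + 0.2438 + 0.2244 + 0.0181 + 0.4698 = 4.916 m²·K/W
Q = A·ΔT/R = 55.2 × 37.5 / 4.916 = 421.1 W

421 W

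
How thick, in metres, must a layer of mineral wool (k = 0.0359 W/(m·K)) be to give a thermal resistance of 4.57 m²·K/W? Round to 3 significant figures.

0.164 m

L = R·k = 4.57 × 0.0359 = 0.1641 m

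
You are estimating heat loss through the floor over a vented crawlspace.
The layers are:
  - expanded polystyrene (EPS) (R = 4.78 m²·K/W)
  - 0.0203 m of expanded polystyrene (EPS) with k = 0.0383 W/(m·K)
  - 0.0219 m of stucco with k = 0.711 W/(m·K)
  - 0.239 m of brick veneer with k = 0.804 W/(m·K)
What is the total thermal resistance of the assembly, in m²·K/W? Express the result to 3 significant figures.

5.64 m²·K/W

0.0203/0.0383 = 0.53
0.0219/0.711 = 0.0308
0.239/0.804 = 0.2973
R_total = 4.78 + 0.53 + 0.0308 + 0.2973 = 5.638 m²·K/W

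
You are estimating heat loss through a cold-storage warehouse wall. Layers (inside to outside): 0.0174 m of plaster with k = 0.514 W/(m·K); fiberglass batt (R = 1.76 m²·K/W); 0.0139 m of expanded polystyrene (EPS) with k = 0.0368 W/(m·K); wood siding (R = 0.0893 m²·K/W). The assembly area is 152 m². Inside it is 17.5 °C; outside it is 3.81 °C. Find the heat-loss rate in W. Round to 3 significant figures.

920 W

0.0174/0.514 = 0.03385
0.0139/0.0368 = 0.3777
R_total = 0.03385 + 1.76 + 0.3777 + 0.0893 = 2.261 m²·K/W
Q = A·ΔT/R = 152 × (17.5 − 3.81) / 2.261 = 920.4 W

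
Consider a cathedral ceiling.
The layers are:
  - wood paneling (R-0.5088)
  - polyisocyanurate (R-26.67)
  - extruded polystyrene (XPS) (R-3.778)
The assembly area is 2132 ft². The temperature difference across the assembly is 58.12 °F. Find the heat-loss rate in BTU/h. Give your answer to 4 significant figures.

4003 BTU/h

R_total = 0.5088 + 26.67 + 3.778 = 30.957 ft²·°F·h/BTU
Q = A·ΔT/R = 2132 × 58.12 / 30.957 = 4002.7 BTU/h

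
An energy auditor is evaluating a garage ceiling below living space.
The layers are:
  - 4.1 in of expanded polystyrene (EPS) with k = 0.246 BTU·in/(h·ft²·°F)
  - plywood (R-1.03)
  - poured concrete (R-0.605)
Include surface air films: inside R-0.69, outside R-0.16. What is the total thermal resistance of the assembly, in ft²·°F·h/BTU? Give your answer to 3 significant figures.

4.1/0.246 = 16.67
R_total = 0.69 + 16.67 + 1.03 + 0.605 + 0.16 = 19.15 ft²·°F·h/BTU

19.2 ft²·°F·h/BTU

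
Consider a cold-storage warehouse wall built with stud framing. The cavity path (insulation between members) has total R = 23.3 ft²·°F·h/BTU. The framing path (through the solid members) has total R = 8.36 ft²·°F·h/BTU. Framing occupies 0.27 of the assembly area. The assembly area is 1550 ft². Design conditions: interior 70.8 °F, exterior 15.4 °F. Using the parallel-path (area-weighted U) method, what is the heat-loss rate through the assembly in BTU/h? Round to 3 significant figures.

5460 BTU/h

U_eff = 0.73/23.3 + 0.27/8.36 = 0.03133 + 0.0323 = 0.06363
R_eff = 1/U_eff = 15.72 ft²·°F·h/BTU
Q = 1550 × (70.8 − 15.4) / 15.72 = 5464 BTU/h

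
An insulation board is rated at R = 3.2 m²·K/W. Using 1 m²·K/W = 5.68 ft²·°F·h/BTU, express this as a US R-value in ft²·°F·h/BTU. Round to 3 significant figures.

18.2 ft²·°F·h/BTU

R_US = 3.2 × 5.68 = 18.18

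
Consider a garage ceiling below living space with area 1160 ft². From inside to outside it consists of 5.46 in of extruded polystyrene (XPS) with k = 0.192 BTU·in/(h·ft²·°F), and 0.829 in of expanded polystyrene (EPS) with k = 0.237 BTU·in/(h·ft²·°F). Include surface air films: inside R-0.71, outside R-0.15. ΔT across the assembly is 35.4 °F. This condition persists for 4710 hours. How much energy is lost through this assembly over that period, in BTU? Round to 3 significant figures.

5900000 BTU

5.46/0.192 = 28.44
0.829/0.237 = 3.498
R_total = 0.71 + 28.44 + 3.498 + 0.15 = 32.8 ft²·°F·h/BTU
Q = 1160 × 35.4 / 32.8 = 1252 BTU/h
E = 1252 × 4710 = 5898000 BTU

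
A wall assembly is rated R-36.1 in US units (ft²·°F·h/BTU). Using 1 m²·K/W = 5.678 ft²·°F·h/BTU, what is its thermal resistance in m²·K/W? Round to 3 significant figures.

6.36 m²·K/W

R_SI = 36.1/5.678 = 6.358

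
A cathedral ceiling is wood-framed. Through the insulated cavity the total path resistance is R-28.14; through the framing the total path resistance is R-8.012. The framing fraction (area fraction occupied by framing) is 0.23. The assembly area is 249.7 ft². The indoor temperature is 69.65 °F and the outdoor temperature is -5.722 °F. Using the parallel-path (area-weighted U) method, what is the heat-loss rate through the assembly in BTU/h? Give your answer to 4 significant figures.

1055 BTU/h

U_eff = 0.77/28.14 + 0.23/8.012 = 0.027363 + 0.028707 = 0.05607
R_eff = 1/U_eff = 17.835 ft²·°F·h/BTU
Q = 249.7 × (69.65 − (-5.722)) / 17.835 = 1055.3 BTU/h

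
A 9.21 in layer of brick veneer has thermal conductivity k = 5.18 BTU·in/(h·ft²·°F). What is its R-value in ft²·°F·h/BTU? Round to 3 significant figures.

1.78 ft²·°F·h/BTU

R = L/k = 9.21/5.18 = 1.778 ft²·°F·h/BTU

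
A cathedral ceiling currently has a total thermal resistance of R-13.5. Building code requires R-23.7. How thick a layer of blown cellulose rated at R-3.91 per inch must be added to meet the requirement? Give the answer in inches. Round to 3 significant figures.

ΔR = 23.7 − 13.5 = 10.2 ft²·°F·h/BTU
L = ΔR / (R/in) = 10.2/3.91 = 2.609 in

2.61 in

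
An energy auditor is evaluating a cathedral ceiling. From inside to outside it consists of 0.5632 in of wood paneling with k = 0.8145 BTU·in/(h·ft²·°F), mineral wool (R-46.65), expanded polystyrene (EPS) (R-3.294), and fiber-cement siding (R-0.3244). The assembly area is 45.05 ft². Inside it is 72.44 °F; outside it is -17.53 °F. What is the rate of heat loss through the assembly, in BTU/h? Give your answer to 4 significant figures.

79.54 BTU/h

0.5632/0.8145 = 0.69147
R_total = 0.69147 + 46.65 + 3.294 + 0.3244 = 50.96 ft²·°F·h/BTU
Q = A·ΔT/R = 45.05 × (72.44 − (-17.53)) / 50.96 = 79.536 BTU/h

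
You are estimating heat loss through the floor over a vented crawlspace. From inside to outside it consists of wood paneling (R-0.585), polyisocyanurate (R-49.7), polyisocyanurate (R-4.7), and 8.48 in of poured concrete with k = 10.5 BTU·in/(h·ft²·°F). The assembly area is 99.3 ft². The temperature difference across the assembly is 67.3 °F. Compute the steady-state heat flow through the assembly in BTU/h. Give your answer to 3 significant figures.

8.48/10.5 = 0.8076
R_total = 0.585 + 49.7 + 4.7 + 0.8076 = 55.79 ft²·°F·h/BTU
Q = A·ΔT/R = 99.3 × 67.3 / 55.79 = 119.8 BTU/h

120 BTU/h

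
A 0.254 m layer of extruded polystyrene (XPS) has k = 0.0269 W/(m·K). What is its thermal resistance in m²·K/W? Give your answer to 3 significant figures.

R = L/k = 0.254/0.0269 = 9.442 m²·K/W

9.44 m²·K/W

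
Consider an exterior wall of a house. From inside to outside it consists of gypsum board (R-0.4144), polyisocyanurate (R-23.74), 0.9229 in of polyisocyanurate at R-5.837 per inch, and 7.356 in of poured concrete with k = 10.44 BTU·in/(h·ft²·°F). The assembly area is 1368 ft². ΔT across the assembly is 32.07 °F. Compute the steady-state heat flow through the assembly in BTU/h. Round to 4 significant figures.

1450 BTU/h

0.9229 × 5.837 = 5.387
7.356/10.44 = 0.7046
R_total = 0.4144 + 23.74 + 5.387 + 0.7046 = 30.246 ft²·°F·h/BTU
Q = A·ΔT/R = 1368 × 32.07 / 30.246 = 1450.5 BTU/h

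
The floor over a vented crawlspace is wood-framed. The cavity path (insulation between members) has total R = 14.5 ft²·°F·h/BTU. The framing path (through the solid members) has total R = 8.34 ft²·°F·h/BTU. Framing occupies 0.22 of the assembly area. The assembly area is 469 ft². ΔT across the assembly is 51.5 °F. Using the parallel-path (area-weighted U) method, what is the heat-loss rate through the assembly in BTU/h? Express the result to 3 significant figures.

U_eff = 0.78/14.5 + 0.22/8.34 = 0.05379 + 0.02638 = 0.08017
R_eff = 1/U_eff = 12.47 ft²·°F·h/BTU
Q = 469 × 51.5 / 12.47 = 1936 BTU/h

1940 BTU/h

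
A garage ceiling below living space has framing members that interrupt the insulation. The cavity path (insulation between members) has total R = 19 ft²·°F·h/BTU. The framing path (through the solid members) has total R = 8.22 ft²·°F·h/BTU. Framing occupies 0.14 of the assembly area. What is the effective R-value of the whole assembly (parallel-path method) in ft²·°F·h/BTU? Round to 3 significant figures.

16.1 ft²·°F·h/BTU

U_eff = 0.86/19 + 0.14/8.22 = 0.04526 + 0.01703 = 0.06229
R_eff = 1/U_eff = 16.05 ft²·°F·h/BTU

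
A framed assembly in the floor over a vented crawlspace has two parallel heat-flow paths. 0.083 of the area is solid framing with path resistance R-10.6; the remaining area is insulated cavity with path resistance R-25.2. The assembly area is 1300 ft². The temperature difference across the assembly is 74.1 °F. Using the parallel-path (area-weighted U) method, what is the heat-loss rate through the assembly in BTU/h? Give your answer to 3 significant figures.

4260 BTU/h

U_eff = 0.917/25.2 + 0.083/10.6 = 0.03639 + 0.00783 = 0.04422
R_eff = 1/U_eff = 22.61 ft²·°F·h/BTU
Q = 1300 × 74.1 / 22.61 = 4260 BTU/h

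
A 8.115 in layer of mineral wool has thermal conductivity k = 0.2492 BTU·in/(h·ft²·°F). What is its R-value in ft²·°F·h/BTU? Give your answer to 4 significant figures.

R = L/k = 8.115/0.2492 = 32.564 ft²·°F·h/BTU

32.56 ft²·°F·h/BTU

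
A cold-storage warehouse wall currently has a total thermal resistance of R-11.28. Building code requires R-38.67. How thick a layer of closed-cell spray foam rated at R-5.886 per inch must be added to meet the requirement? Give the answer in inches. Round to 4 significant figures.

4.653 in

ΔR = 38.67 − 11.28 = 27.39 ft²·°F·h/BTU
L = ΔR / (R/in) = 27.39/5.886 = 4.6534 in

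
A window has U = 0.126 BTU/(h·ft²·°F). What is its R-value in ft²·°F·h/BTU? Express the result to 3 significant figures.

7.94 ft²·°F·h/BTU

R = 1/U = 1/0.126 = 7.937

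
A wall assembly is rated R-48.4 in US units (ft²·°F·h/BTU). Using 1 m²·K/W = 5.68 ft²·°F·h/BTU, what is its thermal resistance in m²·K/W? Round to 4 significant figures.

R_SI = 48.4/5.68 = 8.5211

8.521 m²·K/W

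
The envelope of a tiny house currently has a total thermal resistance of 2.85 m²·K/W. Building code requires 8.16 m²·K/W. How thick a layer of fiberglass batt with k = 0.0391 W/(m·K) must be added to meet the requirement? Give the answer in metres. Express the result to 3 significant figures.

0.208 m

ΔR = 8.16 − 2.85 = 5.31 m²·K/W
L = ΔR × k = 5.31 × 0.0391 = 0.2076 m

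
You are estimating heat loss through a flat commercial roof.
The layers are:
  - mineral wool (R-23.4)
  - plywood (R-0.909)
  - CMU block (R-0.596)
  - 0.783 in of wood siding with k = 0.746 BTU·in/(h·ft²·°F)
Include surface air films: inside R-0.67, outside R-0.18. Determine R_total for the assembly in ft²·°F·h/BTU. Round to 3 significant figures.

26.8 ft²·°F·h/BTU

0.783/0.746 = 1.05
R_total = 0.67 + 23.4 + 0.909 + 0.596 + 1.05 + 0.18 = 26.8 ft²·°F·h/BTU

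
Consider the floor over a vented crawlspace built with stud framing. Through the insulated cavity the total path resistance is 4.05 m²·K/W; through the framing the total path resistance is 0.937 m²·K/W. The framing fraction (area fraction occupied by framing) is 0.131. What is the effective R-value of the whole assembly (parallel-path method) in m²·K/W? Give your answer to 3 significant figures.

U_eff = 0.869/4.05 + 0.131/0.937 = 0.2146 + 0.1398 = 0.3544
R_eff = 1/U_eff = 2.822 m²·K/W

2.82 m²·K/W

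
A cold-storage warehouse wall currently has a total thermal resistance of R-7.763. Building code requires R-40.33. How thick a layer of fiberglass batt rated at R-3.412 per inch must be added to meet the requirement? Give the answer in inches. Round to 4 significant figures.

9.545 in

ΔR = 40.33 − 7.763 = 32.567 ft²·°F·h/BTU
L = ΔR / (R/in) = 32.567/3.412 = 9.5448 in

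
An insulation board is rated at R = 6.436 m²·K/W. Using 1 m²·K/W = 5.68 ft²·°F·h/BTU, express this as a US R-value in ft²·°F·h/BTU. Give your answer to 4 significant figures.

36.56 ft²·°F·h/BTU

R_US = 6.436 × 5.68 = 36.556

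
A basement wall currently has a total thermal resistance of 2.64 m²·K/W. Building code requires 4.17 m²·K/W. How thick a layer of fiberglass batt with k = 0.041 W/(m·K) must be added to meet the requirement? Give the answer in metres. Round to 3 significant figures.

ΔR = 4.17 − 2.64 = 1.53 m²·K/W
L = ΔR × k = 1.53 × 0.041 = 0.06273 m

0.0627 m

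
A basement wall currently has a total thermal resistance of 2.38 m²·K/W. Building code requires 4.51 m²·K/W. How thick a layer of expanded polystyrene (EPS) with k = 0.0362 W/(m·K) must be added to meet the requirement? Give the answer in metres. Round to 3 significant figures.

ΔR = 4.51 − 2.38 = 2.13 m²·K/W
L = ΔR × k = 2.13 × 0.0362 = 0.07711 m

0.0771 m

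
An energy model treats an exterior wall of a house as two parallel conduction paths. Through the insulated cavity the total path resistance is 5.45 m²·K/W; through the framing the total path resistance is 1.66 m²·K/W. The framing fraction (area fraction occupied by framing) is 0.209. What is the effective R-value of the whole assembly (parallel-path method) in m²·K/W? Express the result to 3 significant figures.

U_eff = 0.791/5.45 + 0.209/1.66 = 0.1451 + 0.1259 = 0.271
R_eff = 1/U_eff = 3.689 m²·K/W

3.69 m²·K/W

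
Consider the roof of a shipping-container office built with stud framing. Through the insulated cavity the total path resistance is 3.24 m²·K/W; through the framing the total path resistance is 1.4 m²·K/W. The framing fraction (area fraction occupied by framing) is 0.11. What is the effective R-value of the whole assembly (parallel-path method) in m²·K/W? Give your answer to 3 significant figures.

2.83 m²·K/W

U_eff = 0.89/3.24 + 0.11/1.4 = 0.2747 + 0.07857 = 0.3533
R_eff = 1/U_eff = 2.831 m²·K/W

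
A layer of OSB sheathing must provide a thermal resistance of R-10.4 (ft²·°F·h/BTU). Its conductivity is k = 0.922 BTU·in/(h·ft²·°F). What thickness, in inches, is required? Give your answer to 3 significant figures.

L = R × k = 10.4 × 0.922 = 9.589 in

9.59 in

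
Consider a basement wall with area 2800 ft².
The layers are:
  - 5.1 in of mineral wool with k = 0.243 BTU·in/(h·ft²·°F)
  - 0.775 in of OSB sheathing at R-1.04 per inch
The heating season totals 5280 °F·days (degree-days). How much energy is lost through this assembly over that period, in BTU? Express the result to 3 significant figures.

16300000 BTU

5.1/0.243 = 20.99
0.775 × 1.04 = 0.806
R_total = 20.99 + 0.806 = 21.79 ft²·°F·h/BTU
E = A × HDD × 24 / R = 2800 × 5280 × 24 / 21.79 = 16280000 BTU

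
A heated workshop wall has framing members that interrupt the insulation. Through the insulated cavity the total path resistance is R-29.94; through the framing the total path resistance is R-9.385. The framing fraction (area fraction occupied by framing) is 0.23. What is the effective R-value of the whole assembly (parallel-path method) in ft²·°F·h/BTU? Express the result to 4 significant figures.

19.91 ft²·°F·h/BTU

U_eff = 0.77/29.94 + 0.23/9.385 = 0.025718 + 0.024507 = 0.050225
R_eff = 1/U_eff = 19.91 ft²·°F·h/BTU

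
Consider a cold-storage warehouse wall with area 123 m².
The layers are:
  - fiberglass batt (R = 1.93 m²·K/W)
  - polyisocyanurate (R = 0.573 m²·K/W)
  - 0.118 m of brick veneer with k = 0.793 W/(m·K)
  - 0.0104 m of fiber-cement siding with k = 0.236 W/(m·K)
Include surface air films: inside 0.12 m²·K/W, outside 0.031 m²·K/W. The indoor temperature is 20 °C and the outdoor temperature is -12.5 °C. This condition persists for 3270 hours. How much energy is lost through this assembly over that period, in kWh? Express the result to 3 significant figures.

0.118/0.793 = 0.1488
0.0104/0.236 = 0.04407
R_total = 0.12 + 1.93 + 0.573 + 0.1488 + 0.04407 + 0.031 = 2.847 m²·K/W
Q = 123 × (20 − (-12.5)) / 2.847 = 1404 W
E = 1404 W × 3270 h / 1000 = 4592 kWh

4590 kWh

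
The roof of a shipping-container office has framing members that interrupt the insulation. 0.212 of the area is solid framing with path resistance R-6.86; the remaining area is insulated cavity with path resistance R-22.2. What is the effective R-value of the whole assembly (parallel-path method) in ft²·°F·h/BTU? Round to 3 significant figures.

15.1 ft²·°F·h/BTU

U_eff = 0.788/22.2 + 0.212/6.86 = 0.0355 + 0.0309 = 0.0664
R_eff = 1/U_eff = 15.06 ft²·°F·h/BTU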